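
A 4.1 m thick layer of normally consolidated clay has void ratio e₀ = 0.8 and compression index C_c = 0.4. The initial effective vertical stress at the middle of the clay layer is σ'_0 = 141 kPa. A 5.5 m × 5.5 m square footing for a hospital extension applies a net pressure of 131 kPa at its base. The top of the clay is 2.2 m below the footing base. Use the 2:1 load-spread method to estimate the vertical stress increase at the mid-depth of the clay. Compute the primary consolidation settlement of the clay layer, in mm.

S_c ≈ 102 mm

Mid-depth of clay below the footing base: z = 2.2 + 4.1/2 = 4.25 m.
Stress increase at mid-clay by the 2:1 spreading method:
Δσ = qBL/((B+z)(L+z)) = 131×5.5×5.5/((5.5+4.25)(5.5+4.25)) = 41.686 kPa
Final effective stress: σ'_f = σ'_0 + Δσ = 141 + 41.686 = 182.69 kPa.
Normally consolidated clay, so the full stress increment lies on the virgin compression line:
S_c = C_c·H/(1+e₀)·log₁₀(σ'_f/σ'_0) = 0.4×4.1/(1+0.8)×log₁₀(182.69/141)
    = 0.91111 × 0.1125 = 0.1025 m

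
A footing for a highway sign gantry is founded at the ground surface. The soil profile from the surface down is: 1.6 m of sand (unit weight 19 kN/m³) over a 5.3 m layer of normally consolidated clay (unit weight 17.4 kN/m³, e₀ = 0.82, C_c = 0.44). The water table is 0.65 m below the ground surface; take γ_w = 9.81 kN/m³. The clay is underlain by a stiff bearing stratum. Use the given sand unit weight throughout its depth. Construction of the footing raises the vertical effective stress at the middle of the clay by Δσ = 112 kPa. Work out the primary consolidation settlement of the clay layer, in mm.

S_c ≈ 731 mm

Mid-depth of clay below the ground surface: z = 1.6 + 5.3/2 = 4.25 m.
Total vertical stress at mid-clay: σ_v = 19×1.6 + 17.4×2.65 = 76.51 kPa.
Pore pressure: u = 9.81×(4.25 − 0.65) = 35.316 kPa.
Initial effective stress: σ'_0 = σ_v − u = 76.51 − 35.316 = 41.194 kPa.
Final effective stress: σ'_f = σ'_0 + Δσ = 41.194 + 112 = 153.19 kPa.
Normally consolidated clay, so the full stress increment lies on the virgin compression line:
S_c = C_c·H/(1+e₀)·log₁₀(σ'_f/σ'_0) = 0.44×5.3/(1+0.82)×log₁₀(153.19/41.194)
    = 1.2813 × 0.5704 = 0.7309 m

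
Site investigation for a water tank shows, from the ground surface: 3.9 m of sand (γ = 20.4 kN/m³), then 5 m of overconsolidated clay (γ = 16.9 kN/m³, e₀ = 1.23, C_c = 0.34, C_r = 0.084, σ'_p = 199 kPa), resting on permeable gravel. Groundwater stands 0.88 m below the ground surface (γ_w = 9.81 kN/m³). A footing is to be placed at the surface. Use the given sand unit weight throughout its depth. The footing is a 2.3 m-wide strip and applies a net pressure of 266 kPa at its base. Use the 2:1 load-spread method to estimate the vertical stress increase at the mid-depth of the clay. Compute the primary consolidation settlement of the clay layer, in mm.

S_c ≈ 58.3 mm

Mid-depth of clay below the ground surface: z = 3.9 + 5/2 = 6.4 m.
Total vertical stress at mid-clay: σ_v = 20.4×3.9 + 16.9×2.5 = 121.81 kPa.
Pore pressure: u = 9.81×(6.4 − 0.88) = 54.151 kPa.
Initial effective stress: σ'_0 = σ_v − u = 121.81 − 54.151 = 67.659 kPa.
Stress increase at mid-clay by the 2:1 spreading method:
Δσ = qB/(B+z) = 266×2.3/(2.3+6.4) = 70.322 kPa
Final effective stress: σ'_f = 67.659 + 70.322 = 137.98 kPa.
σ'_f = 137.98 ≤ σ'_p = 199 kPa, so the clay remains overconsolidated and only the recompression index applies:
S_c = C_r·H/(1+e₀)·log₁₀(σ'_f/σ'_0) = 0.084×5/2.23×log₁₀(137.98/67.659)
    = 0.18834 × 0.30949 = 0.05829 m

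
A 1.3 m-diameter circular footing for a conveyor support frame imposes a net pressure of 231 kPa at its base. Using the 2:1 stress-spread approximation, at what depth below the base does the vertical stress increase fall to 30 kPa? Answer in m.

2:1 spreading — at depth z the loaded area has grown by z in each plan dimension:
qD²/(D+z)² = Δσ_z ⇒ z = D(√(q/Δσ_z) − 1) = 1.3×(√(231/30) − 1) = 2.307 m

z ≈ 2.31 m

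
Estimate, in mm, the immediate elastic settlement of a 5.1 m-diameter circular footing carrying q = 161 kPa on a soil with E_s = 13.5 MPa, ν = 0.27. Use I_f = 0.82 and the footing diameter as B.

Immediate (elastic) settlement: S_e = q·B·(1−ν²)/E_s · I_f.
E_s = 13.5 MPa = 13500 kPa.
S_e = 161 × 5.1 × (1 − 0.27²) / 13500 × 0.82
    = 161 × 5.1 × 0.9271 / 13500 × 0.82
    = 0.04624 m = 46.24 mm

S_e ≈ 46.2 mm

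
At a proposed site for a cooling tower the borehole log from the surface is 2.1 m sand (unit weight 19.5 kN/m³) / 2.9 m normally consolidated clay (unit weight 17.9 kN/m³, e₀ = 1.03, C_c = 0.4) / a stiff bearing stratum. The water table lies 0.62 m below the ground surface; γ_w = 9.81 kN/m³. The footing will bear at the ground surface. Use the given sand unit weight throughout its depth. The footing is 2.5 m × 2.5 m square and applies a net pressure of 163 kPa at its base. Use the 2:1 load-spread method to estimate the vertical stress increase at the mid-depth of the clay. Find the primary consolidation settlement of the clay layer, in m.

Mid-depth of clay below the ground surface: z = 2.1 + 2.9/2 = 3.55 m.
Total vertical stress at mid-clay: σ_v = 19.5×2.1 + 17.9×1.45 = 66.905 kPa.
Pore pressure: u = 9.81×(3.55 − 0.62) = 28.743 kPa.
Initial effective stress: σ'_0 = σ_v − u = 66.905 − 28.743 = 38.162 kPa.
Stress increase at mid-clay by the 2:1 spreading method:
Δσ = qBL/((B+z)(L+z)) = 163×2.5×2.5/((2.5+3.55)(2.5+3.55)) = 27.833 kPa
Final effective stress: σ'_f = σ'_0 + Δσ = 38.162 + 27.833 = 65.995 kPa.
Normally consolidated clay, so the full stress increment lies on the virgin compression line:
S_c = C_c·H/(1+e₀)·log₁₀(σ'_f/σ'_0) = 0.4×2.9/(1+1.03)×log₁₀(65.995/38.162)
    = 0.57143 × 0.23788 = 0.1359 m

S_c ≈ 0.136 m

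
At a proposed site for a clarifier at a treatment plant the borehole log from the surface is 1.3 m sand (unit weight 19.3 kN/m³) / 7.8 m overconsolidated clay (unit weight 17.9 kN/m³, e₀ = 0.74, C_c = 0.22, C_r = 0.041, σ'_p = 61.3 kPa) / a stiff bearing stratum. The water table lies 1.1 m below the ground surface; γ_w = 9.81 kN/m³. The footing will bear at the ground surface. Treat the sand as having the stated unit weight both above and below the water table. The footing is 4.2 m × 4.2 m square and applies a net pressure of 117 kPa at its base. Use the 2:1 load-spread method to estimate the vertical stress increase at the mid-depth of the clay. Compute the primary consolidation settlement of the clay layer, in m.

S_c ≈ 0.113 m

Mid-depth of clay below the ground surface: z = 1.3 + 7.8/2 = 5.2 m.
Total vertical stress at mid-clay: σ_v = 19.3×1.3 + 17.9×3.9 = 94.9 kPa.
Pore pressure: u = 9.81×(5.2 − 1.1) = 40.221 kPa.
Initial effective stress: σ'_0 = σ_v − u = 94.9 − 40.221 = 54.679 kPa.
Stress increase at mid-clay by the 2:1 spreading method:
Δσ = qBL/((B+z)(L+z)) = 117×4.2×4.2/((4.2+5.2)(4.2+5.2)) = 23.358 kPa
Final effective stress: σ'_f = 54.679 + 23.358 = 78.037 kPa.
σ'_f = 78.037 > σ'_p = 61.3 kPa, so the stress path crosses the preconsolidation pressure — recompression up to σ'_p, then virgin compression beyond:
S_c = H/(1+e₀)·[C_r·log₁₀(σ'_p/σ'_0) + C_c·log₁₀(σ'_f/σ'_p)]
    = 7.8/1.74 × [0.041×log₁₀(61.3/54.679) + 0.22×log₁₀(78.037/61.3)]
    = 4.4828 × [0.0020352 + 0.023065] = 0.1125 m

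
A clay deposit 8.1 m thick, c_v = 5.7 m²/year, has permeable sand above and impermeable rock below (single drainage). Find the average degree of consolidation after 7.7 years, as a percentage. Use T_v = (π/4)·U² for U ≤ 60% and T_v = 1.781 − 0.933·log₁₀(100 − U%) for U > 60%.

Drainage path length: H_d = H = 8.1 m (single drainage).
T_v = c_v·t/H_d² = 5.7×7.7/8.1² = 0.66895.
T_v = 0.66895 corresponds to the U > 60% branch:
U = 1 − 10^((1.781 − T_v)/0.933)/100 = 0.8444

U ≈ 84.4 %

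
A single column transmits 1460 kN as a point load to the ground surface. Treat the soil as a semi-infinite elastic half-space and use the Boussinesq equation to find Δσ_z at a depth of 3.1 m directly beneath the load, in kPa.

Boussinesq vertical stress below a point load on an elastic half-space:
Δσ_z = 3P/(2πz²) · [1 + (r/z)²]^(−5/2)
r/z = 0/3.1 = 0; [1+(r/z)²]^(−5/2) = 1.
Δσ_z = 3×1460/(2π×3.1²) × 1 = 72.539 × 1 = 72.54 kPa

Δσ_z ≈ 72.5 kPa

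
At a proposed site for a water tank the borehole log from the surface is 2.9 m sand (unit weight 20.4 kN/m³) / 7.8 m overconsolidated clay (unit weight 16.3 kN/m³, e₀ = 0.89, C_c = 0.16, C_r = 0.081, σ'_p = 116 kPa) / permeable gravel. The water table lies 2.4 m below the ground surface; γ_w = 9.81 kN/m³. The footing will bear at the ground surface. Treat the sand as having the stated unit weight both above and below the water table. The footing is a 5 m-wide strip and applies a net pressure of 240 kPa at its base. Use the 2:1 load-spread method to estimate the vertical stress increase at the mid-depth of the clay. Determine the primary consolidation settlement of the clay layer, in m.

S_c ≈ 0.183 m

Mid-depth of clay below the ground surface: z = 2.9 + 7.8/2 = 6.8 m.
Total vertical stress at mid-clay: σ_v = 20.4×2.9 + 16.3×3.9 = 122.73 kPa.
Pore pressure: u = 9.81×(6.8 − 2.4) = 43.164 kPa.
Initial effective stress: σ'_0 = σ_v − u = 122.73 − 43.164 = 79.566 kPa.
Stress increase at mid-clay by the 2:1 spreading method:
Δσ = qB/(B+z) = 240×5/(5+6.8) = 101.69 kPa
Final effective stress: σ'_f = 79.566 + 101.69 = 181.26 kPa.
σ'_f = 181.26 > σ'_p = 116 kPa, so the stress path crosses the preconsolidation pressure — recompression up to σ'_p, then virgin compression beyond:
S_c = H/(1+e₀)·[C_r·log₁₀(σ'_p/σ'_0) + C_c·log₁₀(σ'_f/σ'_p)]
    = 7.8/1.89 × [0.081×log₁₀(116/79.566) + 0.16×log₁₀(181.26/116)]
    = 4.127 × [0.013262 + 0.031015] = 0.1827 m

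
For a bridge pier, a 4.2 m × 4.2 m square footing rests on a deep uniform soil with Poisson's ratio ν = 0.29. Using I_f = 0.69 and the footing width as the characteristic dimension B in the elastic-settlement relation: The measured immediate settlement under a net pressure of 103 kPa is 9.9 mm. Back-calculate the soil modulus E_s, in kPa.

E_s ≈ 27600 kPa

S_e = q·B·(1−ν²)/E_s · I_f  ⇒  E_s = q·B·(1−ν²)·I_f / S_e.
E_s = 103 × 4.2 × 0.9159 × 0.69 / 0.0099 = 27620 kPa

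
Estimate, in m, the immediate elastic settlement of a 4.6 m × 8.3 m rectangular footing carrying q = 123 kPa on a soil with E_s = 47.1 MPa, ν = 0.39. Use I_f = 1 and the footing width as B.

Immediate (elastic) settlement: S_e = q·B·(1−ν²)/E_s · I_f.
E_s = 47.1 MPa = 47100 kPa.
S_e = 123 × 4.6 × (1 − 0.39²) / 47100 × 1
    = 123 × 4.6 × 0.8479 / 47100 × 1
    = 0.01019 m

S_e ≈ 0.0102 m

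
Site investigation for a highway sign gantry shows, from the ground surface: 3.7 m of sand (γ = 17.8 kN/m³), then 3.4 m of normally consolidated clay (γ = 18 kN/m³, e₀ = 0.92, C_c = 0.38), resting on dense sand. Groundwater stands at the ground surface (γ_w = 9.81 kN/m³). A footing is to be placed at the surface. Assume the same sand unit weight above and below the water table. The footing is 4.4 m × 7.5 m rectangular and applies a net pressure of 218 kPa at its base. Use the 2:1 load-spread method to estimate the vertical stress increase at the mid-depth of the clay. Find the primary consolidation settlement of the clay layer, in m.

S_c ≈ 0.244 m

Mid-depth of clay below the ground surface: z = 3.7 + 3.4/2 = 5.4 m.
Total vertical stress at mid-clay: σ_v = 17.8×3.7 + 18×1.7 = 96.46 kPa.
Pore pressure: u = 9.81×(5.4 − 0) = 52.974 kPa.
Initial effective stress: σ'_0 = σ_v − u = 96.46 − 52.974 = 43.486 kPa.
Stress increase at mid-clay by the 2:1 spreading method:
Δσ = qBL/((B+z)(L+z)) = 218×4.4×7.5/((4.4+5.4)(7.5+5.4)) = 56.906 kPa
Final effective stress: σ'_f = σ'_0 + Δσ = 43.486 + 56.906 = 100.39 kPa.
Normally consolidated clay, so the full stress increment lies on the virgin compression line:
S_c = C_c·H/(1+e₀)·log₁₀(σ'_f/σ'_0) = 0.38×3.4/(1+0.92)×log₁₀(100.39/43.486)
    = 0.67292 × 0.36334 = 0.2445 m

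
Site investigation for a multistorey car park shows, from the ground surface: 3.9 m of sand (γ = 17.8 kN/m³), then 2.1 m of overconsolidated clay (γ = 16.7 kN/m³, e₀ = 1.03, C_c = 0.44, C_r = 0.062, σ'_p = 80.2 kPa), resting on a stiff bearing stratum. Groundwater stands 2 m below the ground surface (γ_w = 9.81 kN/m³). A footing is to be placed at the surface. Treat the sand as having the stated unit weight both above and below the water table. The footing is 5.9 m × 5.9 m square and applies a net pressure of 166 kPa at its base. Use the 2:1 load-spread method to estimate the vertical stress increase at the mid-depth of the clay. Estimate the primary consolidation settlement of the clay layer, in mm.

Mid-depth of clay below the ground surface: z = 3.9 + 2.1/2 = 4.95 m.
Total vertical stress at mid-clay: σ_v = 17.8×3.9 + 16.7×1.05 = 86.955 kPa.
Pore pressure: u = 9.81×(4.95 − 2) = 28.94 kPa.
Initial effective stress: σ'_0 = σ_v − u = 86.955 − 28.94 = 58.015 kPa.
Stress increase at mid-clay by the 2:1 spreading method:
Δσ = qBL/((B+z)(L+z)) = 166×5.9×5.9/((5.9+4.95)(5.9+4.95)) = 49.085 kPa
Final effective stress: σ'_f = 58.015 + 49.085 = 107.1 kPa.
σ'_f = 107.1 > σ'_p = 80.2 kPa, so the stress path crosses the preconsolidation pressure — recompression up to σ'_p, then virgin compression beyond:
S_c = H/(1+e₀)·[C_r·log₁₀(σ'_p/σ'_0) + C_c·log₁₀(σ'_f/σ'_p)]
    = 2.1/2.03 × [0.062×log₁₀(80.2/58.015) + 0.44×log₁₀(107.1/80.2)]
    = 1.0345 × [0.0087193 + 0.055271] = 0.0662 m

S_c ≈ 66.2 mm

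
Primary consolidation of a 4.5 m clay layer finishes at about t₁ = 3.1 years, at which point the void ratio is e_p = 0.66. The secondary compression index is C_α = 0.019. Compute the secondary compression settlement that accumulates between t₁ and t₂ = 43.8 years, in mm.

Secondary compression: S_s = C_α·H/(1+e_p)·log₁₀(t₂/t₁)
S_s = 0.019×4.5/(1+0.66)×log₁₀(43.8/3.1)
    = 0.05151 × 1.15 = 0.05924 m

S_s ≈ 59.2 mm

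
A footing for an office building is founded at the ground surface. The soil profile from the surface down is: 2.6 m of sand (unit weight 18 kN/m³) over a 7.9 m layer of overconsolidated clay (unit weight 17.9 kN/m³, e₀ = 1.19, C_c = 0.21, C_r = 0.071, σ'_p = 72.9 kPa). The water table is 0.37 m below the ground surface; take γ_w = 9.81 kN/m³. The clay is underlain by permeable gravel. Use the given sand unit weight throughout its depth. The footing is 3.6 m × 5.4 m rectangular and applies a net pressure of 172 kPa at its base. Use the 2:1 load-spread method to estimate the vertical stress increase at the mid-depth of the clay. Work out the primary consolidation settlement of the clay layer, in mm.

S_c ≈ 76 mm

Mid-depth of clay below the ground surface: z = 2.6 + 7.9/2 = 6.55 m.
Total vertical stress at mid-clay: σ_v = 18×2.6 + 17.9×3.95 = 117.5 kPa.
Pore pressure: u = 9.81×(6.55 − 0.37) = 60.626 kPa.
Initial effective stress: σ'_0 = σ_v − u = 117.5 − 60.626 = 56.874 kPa.
Stress increase at mid-clay by the 2:1 spreading method:
Δσ = qBL/((B+z)(L+z)) = 172×3.6×5.4/((3.6+6.55)(5.4+6.55)) = 27.567 kPa
Final effective stress: σ'_f = 56.874 + 27.567 = 84.441 kPa.
σ'_f = 84.441 > σ'_p = 72.9 kPa, so the stress path crosses the preconsolidation pressure — recompression up to σ'_p, then virgin compression beyond:
S_c = H/(1+e₀)·[C_r·log₁₀(σ'_p/σ'_0) + C_c·log₁₀(σ'_f/σ'_p)]
    = 7.9/2.19 × [0.071×log₁₀(72.9/56.874) + 0.21×log₁₀(84.441/72.9)]
    = 3.6073 × [0.0076548 + 0.013403] = 0.07596 m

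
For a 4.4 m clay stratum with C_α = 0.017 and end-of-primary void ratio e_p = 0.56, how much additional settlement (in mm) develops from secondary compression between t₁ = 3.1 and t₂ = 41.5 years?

S_s ≈ 54 mm

Secondary compression: S_s = C_α·H/(1+e_p)·log₁₀(t₂/t₁)
S_s = 0.017×4.4/(1+0.56)×log₁₀(41.5/3.1)
    = 0.04795 × 1.127 = 0.05402 m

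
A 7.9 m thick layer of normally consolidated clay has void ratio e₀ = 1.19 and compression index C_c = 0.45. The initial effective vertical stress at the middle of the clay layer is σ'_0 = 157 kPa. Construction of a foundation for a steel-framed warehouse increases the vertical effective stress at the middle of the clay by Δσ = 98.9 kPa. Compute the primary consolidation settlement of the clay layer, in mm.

S_c ≈ 344 mm

Final effective stress: σ'_f = σ'_0 + Δσ = 157 + 98.9 = 255.9 kPa.
Normally consolidated clay, so the full stress increment lies on the virgin compression line:
S_c = C_c·H/(1+e₀)·log₁₀(σ'_f/σ'_0) = 0.45×7.9/(1+1.19)×log₁₀(255.9/157)
    = 1.6233 × 0.21217 = 0.3444 m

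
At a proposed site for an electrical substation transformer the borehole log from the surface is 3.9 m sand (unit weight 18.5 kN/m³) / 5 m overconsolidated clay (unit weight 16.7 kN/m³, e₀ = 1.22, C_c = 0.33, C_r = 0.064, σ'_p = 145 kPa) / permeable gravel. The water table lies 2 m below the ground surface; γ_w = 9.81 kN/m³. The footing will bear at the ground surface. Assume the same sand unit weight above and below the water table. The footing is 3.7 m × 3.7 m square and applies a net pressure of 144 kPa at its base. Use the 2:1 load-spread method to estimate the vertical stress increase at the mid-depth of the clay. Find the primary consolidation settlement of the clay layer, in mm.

S_c ≈ 15.1 mm

Mid-depth of clay below the ground surface: z = 3.9 + 5/2 = 6.4 m.
Total vertical stress at mid-clay: σ_v = 18.5×3.9 + 16.7×2.5 = 113.9 kPa.
Pore pressure: u = 9.81×(6.4 − 2) = 43.164 kPa.
Initial effective stress: σ'_0 = σ_v − u = 113.9 − 43.164 = 70.736 kPa.
Stress increase at mid-clay by the 2:1 spreading method:
Δσ = qBL/((B+z)(L+z)) = 144×3.7×3.7/((3.7+6.4)(3.7+6.4)) = 19.325 kPa
Final effective stress: σ'_f = 70.736 + 19.325 = 90.061 kPa.
σ'_f = 90.061 ≤ σ'_p = 145 kPa, so the clay remains overconsolidated and only the recompression index applies:
S_c = C_r·H/(1+e₀)·log₁₀(σ'_f/σ'_0) = 0.064×5/2.22×log₁₀(90.061/70.736)
    = 0.14415 × 0.1049 = 0.01512 m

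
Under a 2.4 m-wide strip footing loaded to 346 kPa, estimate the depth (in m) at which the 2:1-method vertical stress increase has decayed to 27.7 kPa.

2:1 spreading — at depth z the loaded area has grown by z in each plan dimension:
qB/(B+z) = Δσ_z ⇒ z = qB/Δσ_z − B = 346×2.4/27.7 − 2.4 = 27.58 m

z ≈ 27.6 m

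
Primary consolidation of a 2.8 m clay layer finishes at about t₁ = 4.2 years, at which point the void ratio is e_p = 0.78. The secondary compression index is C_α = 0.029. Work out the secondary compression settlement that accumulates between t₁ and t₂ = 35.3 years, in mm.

S_s ≈ 42.2 mm

Secondary compression: S_s = C_α·H/(1+e_p)·log₁₀(t₂/t₁)
S_s = 0.029×2.8/(1+0.78)×log₁₀(35.3/4.2)
    = 0.04562 × 0.9245 = 0.04217 m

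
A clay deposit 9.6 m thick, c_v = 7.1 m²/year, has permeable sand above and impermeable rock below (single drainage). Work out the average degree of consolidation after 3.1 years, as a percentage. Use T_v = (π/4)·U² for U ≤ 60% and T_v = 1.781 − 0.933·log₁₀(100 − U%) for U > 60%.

Drainage path length: H_d = H = 9.6 m (single drainage).
T_v = c_v·t/H_d² = 7.1×3.1/9.6² = 0.23882.
T_v = 0.23882 corresponds to the U ≤ 60% branch:
U = √(4T_v/π) = 0.5514

U ≈ 55.1 %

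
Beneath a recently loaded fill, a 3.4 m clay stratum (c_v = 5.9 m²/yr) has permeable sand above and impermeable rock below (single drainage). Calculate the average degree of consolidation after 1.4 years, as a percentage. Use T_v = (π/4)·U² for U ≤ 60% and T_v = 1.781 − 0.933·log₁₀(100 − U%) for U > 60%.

Drainage path length: H_d = H = 3.4 m (single drainage).
T_v = c_v·t/H_d² = 5.9×1.4/3.4² = 0.71453.
T_v = 0.71453 corresponds to the U > 60% branch:
U = 1 − 10^((1.781 − T_v)/0.933)/100 = 0.861

U ≈ 86.1 %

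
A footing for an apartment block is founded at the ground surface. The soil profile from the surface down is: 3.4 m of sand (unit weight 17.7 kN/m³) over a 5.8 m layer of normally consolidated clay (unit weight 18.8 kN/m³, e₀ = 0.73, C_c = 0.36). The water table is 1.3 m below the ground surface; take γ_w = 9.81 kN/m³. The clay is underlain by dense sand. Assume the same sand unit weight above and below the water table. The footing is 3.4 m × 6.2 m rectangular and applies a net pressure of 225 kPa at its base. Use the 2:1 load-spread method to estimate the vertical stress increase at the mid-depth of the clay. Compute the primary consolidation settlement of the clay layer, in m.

S_c ≈ 0.245 m

Mid-depth of clay below the ground surface: z = 3.4 + 5.8/2 = 6.3 m.
Total vertical stress at mid-clay: σ_v = 17.7×3.4 + 18.8×2.9 = 114.7 kPa.
Pore pressure: u = 9.81×(6.3 − 1.3) = 49.05 kPa.
Initial effective stress: σ'_0 = σ_v − u = 114.7 − 49.05 = 65.65 kPa.
Stress increase at mid-clay by the 2:1 spreading method:
Δσ = qBL/((B+z)(L+z)) = 225×3.4×6.2/((3.4+6.3)(6.2+6.3)) = 39.118 kPa
Final effective stress: σ'_f = σ'_0 + Δσ = 65.65 + 39.118 = 104.77 kPa.
Normally consolidated clay, so the full stress increment lies on the virgin compression line:
S_c = C_c·H/(1+e₀)·log₁₀(σ'_f/σ'_0) = 0.36×5.8/(1+0.73)×log₁₀(104.77/65.65)
    = 1.2069 × 0.203 = 0.245 m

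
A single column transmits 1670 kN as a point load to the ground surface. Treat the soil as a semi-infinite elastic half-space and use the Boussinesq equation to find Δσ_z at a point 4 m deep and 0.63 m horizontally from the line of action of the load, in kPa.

Δσ_z ≈ 46.9 kPa

Boussinesq vertical stress below a point load on an elastic half-space:
Δσ_z = 3P/(2πz²) · [1 + (r/z)²]^(−5/2)
r/z = 0.63/4 = 0.1575; [1+(r/z)²]^(−5/2) = 0.94058.
Δσ_z = 3×1670/(2π×4²) × 0.94058 = 49.835 × 0.94058 = 46.87 kPa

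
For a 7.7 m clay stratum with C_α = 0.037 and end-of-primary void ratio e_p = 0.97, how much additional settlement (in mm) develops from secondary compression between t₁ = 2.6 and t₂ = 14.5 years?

S_s ≈ 108 mm

Secondary compression: S_s = C_α·H/(1+e_p)·log₁₀(t₂/t₁)
S_s = 0.037×7.7/(1+0.97)×log₁₀(14.5/2.6)
    = 0.1446 × 0.7464 = 0.1079 m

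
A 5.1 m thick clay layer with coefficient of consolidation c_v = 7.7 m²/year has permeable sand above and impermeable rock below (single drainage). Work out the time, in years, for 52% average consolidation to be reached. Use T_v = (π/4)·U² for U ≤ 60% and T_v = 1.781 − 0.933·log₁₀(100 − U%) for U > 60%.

Drainage path length: H_d = H = 5.1 m (single drainage).
U ≤ 60%: T_v = (π/4)·U² = (π/4)×0.52² = 0.21237.
t = T_v·H_d²/c_v = 0.21237×5.1²/7.7 = 0.7174 years.

t ≈ 0.717 years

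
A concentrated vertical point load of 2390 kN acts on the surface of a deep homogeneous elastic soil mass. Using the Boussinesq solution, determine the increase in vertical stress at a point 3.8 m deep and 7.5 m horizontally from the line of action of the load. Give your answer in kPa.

Boussinesq vertical stress below a point load on an elastic half-space:
Δσ_z = 3P/(2πz²) · [1 + (r/z)²]^(−5/2)
r/z = 7.5/3.8 = 1.9737; [1+(r/z)²]^(−5/2) = 0.018859.
Δσ_z = 3×2390/(2π×3.8²) × 0.018859 = 79.026 × 0.018859 = 1.49 kPa

Δσ_z ≈ 1.49 kPa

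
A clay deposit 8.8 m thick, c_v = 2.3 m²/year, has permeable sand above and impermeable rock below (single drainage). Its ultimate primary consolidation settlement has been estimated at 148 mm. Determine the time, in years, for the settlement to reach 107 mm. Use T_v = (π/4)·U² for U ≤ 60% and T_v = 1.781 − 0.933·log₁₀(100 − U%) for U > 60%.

t ≈ 14.7 years

Drainage path length: H_d = H = 8.8 m (single drainage).
U = S(t)/S_ult = 107/148 = 0.723.
U > 60%: T_v = 1.781 − 0.933·log₁₀(100 − 72.297) = 0.43513.
t = T_v·H_d²/c_v = 0.43513×8.8²/2.3 = 14.65 years.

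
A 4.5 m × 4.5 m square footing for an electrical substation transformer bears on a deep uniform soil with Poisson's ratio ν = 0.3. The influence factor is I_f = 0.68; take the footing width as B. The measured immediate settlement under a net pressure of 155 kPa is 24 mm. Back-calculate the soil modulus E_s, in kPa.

E_s ≈ 18000 kPa

S_e = q·B·(1−ν²)/E_s · I_f  ⇒  E_s = q·B·(1−ν²)·I_f / S_e.
E_s = 155 × 4.5 × 0.91 × 0.68 / 0.024 = 17980 kPa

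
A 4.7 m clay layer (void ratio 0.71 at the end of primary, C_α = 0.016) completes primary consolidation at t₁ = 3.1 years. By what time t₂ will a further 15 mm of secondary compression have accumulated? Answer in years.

S_s = C_α·H/(1+e_p)·log₁₀(t₂/t₁) ⇒ log₁₀(t₂/t₁) = S_s·(1+e_p)/(C_α·H).
log₁₀(t₂/t₁) = 0.015 × (1+0.71) / (0.016×4.7) = 0.3411
t₂ = t₁ × 10^0.3411 = 3.1 × 2.193 = 6.799 years

t₂ ≈ 6.8 years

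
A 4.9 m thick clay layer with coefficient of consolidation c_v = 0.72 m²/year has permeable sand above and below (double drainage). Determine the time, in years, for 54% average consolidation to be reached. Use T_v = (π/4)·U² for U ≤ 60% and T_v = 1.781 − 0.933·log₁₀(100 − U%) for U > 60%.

t ≈ 1.91 years

Drainage path length: H_d = H/2 = 2.45 m (double drainage).
U ≤ 60%: T_v = (π/4)·U² = (π/4)×0.54² = 0.22902.
t = T_v·H_d²/c_v = 0.22902×2.45²/0.72 = 1.909 years.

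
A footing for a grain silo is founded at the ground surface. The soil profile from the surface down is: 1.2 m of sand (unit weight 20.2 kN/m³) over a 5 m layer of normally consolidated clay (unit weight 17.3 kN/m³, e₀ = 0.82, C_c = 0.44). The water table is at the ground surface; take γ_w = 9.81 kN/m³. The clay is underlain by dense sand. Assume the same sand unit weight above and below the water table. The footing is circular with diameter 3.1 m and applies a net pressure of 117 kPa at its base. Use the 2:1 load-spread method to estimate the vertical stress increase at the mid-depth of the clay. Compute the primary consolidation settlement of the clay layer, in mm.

S_c ≈ 303 mm

Mid-depth of clay below the ground surface: z = 1.2 + 5/2 = 3.7 m.
Total vertical stress at mid-clay: σ_v = 20.2×1.2 + 17.3×2.5 = 67.49 kPa.
Pore pressure: u = 9.81×(3.7 − 0) = 36.297 kPa.
Initial effective stress: σ'_0 = σ_v − u = 67.49 − 36.297 = 31.193 kPa.
Stress increase at mid-clay by the 2:1 spreading method:
Δσ ≈ qD²/(D+z)² = 117×3.1²/(3.1+3.7)² = 24.316 kPa
Final effective stress: σ'_f = σ'_0 + Δσ = 31.193 + 24.316 = 55.509 kPa.
Normally consolidated clay, so the full stress increment lies on the virgin compression line:
S_c = C_c·H/(1+e₀)·log₁₀(σ'_f/σ'_0) = 0.44×5/(1+0.82)×log₁₀(55.509/31.193)
    = 1.2088 × 0.25031 = 0.3026 m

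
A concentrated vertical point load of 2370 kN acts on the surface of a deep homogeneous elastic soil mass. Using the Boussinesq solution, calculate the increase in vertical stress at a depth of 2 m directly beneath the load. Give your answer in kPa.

Δσ_z ≈ 283 kPa

Boussinesq vertical stress below a point load on an elastic half-space:
Δσ_z = 3P/(2πz²) · [1 + (r/z)²]^(−5/2)
r/z = 0/2 = 0; [1+(r/z)²]^(−5/2) = 1.
Δσ_z = 3×2370/(2π×2²) × 1 = 282.9 × 1 = 282.9 kPa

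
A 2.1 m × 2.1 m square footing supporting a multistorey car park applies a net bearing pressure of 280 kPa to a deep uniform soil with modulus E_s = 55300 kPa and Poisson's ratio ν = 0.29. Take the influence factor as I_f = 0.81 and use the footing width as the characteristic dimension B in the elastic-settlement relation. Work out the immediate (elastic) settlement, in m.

Immediate (elastic) settlement: S_e = q·B·(1−ν²)/E_s · I_f.
S_e = 280 × 2.1 × (1 − 0.29²) / 55300 × 0.81
    = 280 × 2.1 × 0.9159 / 55300 × 0.81
    = 0.007888 m

S_e ≈ 0.00789 m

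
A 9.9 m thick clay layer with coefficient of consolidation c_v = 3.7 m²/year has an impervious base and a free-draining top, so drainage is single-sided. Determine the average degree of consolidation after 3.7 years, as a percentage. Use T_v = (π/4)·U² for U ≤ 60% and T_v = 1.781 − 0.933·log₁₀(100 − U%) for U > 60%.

Drainage path length: H_d = H = 9.9 m (single drainage).
T_v = c_v·t/H_d² = 3.7×3.7/9.9² = 0.13968.
T_v = 0.13968 corresponds to the U ≤ 60% branch:
U = √(4T_v/π) = 0.4217

U ≈ 42.2 %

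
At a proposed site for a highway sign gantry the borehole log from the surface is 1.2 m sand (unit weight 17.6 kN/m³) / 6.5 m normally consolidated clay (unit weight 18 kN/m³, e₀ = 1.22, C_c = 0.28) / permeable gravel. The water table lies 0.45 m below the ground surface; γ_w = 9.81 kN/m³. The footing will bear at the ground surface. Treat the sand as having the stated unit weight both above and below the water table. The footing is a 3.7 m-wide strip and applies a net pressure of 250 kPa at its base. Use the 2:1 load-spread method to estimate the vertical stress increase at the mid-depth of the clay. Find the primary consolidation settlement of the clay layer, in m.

S_c ≈ 0.476 m

Mid-depth of clay below the ground surface: z = 1.2 + 6.5/2 = 4.45 m.
Total vertical stress at mid-clay: σ_v = 17.6×1.2 + 18×3.25 = 79.62 kPa.
Pore pressure: u = 9.81×(4.45 − 0.45) = 39.24 kPa.
Initial effective stress: σ'_0 = σ_v − u = 79.62 − 39.24 = 40.38 kPa.
Stress increase at mid-clay by the 2:1 spreading method:
Δσ = qB/(B+z) = 250×3.7/(3.7+4.45) = 113.5 kPa
Final effective stress: σ'_f = σ'_0 + Δσ = 40.38 + 113.5 = 153.88 kPa.
Normally consolidated clay, so the full stress increment lies on the virgin compression line:
S_c = C_c·H/(1+e₀)·log₁₀(σ'_f/σ'_0) = 0.28×6.5/(1+1.22)×log₁₀(153.88/40.38)
    = 0.81982 × 0.58102 = 0.4763 m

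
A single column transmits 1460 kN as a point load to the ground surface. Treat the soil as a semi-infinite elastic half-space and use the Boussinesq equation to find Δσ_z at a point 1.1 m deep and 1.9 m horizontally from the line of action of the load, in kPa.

Boussinesq vertical stress below a point load on an elastic half-space:
Δσ_z = 3P/(2πz²) · [1 + (r/z)²]^(−5/2)
r/z = 1.9/1.1 = 1.7273; [1+(r/z)²]^(−5/2) = 0.031575.
Δσ_z = 3×1460/(2π×1.1²) × 0.031575 = 576.11 × 0.031575 = 18.19 kPa

Δσ_z ≈ 18.2 kPa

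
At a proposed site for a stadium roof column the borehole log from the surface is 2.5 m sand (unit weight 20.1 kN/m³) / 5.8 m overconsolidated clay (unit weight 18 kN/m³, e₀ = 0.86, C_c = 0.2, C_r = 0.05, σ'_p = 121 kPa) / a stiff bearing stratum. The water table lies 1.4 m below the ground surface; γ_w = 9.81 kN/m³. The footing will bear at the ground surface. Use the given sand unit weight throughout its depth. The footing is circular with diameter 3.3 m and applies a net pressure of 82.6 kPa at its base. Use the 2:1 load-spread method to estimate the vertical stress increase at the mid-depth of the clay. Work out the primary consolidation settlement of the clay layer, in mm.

S_c ≈ 11.7 mm

Mid-depth of clay below the ground surface: z = 2.5 + 5.8/2 = 5.4 m.
Total vertical stress at mid-clay: σ_v = 20.1×2.5 + 18×2.9 = 102.45 kPa.
Pore pressure: u = 9.81×(5.4 − 1.4) = 39.24 kPa.
Initial effective stress: σ'_0 = σ_v − u = 102.45 − 39.24 = 63.21 kPa.
Stress increase at mid-clay by the 2:1 spreading method:
Δσ ≈ qD²/(D+z)² = 82.6×3.3²/(3.3+5.4)² = 11.884 kPa
Final effective stress: σ'_f = 63.21 + 11.884 = 75.094 kPa.
σ'_f = 75.094 ≤ σ'_p = 121 kPa, so the clay remains overconsolidated and only the recompression index applies:
S_c = C_r·H/(1+e₀)·log₁₀(σ'_f/σ'_0) = 0.05×5.8/1.86×log₁₀(75.094/63.21)
    = 0.15592 × 0.074819 = 0.01167 m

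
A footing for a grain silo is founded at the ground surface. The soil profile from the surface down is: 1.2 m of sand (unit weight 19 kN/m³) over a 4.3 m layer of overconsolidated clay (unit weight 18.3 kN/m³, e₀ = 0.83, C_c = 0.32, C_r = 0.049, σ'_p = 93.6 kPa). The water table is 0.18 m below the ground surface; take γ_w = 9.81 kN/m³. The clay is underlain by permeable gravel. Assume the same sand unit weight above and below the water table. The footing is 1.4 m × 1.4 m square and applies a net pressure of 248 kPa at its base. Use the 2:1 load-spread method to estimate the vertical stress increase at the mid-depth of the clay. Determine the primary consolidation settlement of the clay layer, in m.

S_c ≈ 0.0264 m

Mid-depth of clay below the ground surface: z = 1.2 + 4.3/2 = 3.35 m.
Total vertical stress at mid-clay: σ_v = 19×1.2 + 18.3×2.15 = 62.145 kPa.
Pore pressure: u = 9.81×(3.35 − 0.18) = 31.098 kPa.
Initial effective stress: σ'_0 = σ_v − u = 62.145 − 31.098 = 31.047 kPa.
Stress increase at mid-clay by the 2:1 spreading method:
Δσ = qBL/((B+z)(L+z)) = 248×1.4×1.4/((1.4+3.35)(1.4+3.35)) = 21.544 kPa
Final effective stress: σ'_f = 31.047 + 21.544 = 52.591 kPa.
σ'_f = 52.591 ≤ σ'_p = 93.6 kPa, so the clay remains overconsolidated and only the recompression index applies:
S_c = C_r·H/(1+e₀)·log₁₀(σ'_f/σ'_0) = 0.049×4.3/1.83×log₁₀(52.591/31.047)
    = 0.11514 × 0.22889 = 0.02635 m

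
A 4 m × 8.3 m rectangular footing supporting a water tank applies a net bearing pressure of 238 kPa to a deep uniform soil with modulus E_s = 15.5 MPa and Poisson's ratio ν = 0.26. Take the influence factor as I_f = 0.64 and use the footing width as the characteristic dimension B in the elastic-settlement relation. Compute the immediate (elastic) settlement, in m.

S_e ≈ 0.0367 m

Immediate (elastic) settlement: S_e = q·B·(1−ν²)/E_s · I_f.
E_s = 15.5 MPa = 15500 kPa.
S_e = 238 × 4 × (1 − 0.26²) / 15500 × 0.64
    = 238 × 4 × 0.9324 / 15500 × 0.64
    = 0.03665 m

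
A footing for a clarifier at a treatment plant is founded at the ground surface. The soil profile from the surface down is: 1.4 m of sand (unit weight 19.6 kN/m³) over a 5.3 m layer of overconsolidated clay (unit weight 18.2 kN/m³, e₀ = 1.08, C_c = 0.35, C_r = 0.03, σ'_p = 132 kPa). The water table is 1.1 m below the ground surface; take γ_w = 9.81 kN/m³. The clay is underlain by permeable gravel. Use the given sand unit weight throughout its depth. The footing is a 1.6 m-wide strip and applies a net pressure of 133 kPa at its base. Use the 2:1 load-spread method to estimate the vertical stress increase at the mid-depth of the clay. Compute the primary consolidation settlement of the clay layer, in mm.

Mid-depth of clay below the ground surface: z = 1.4 + 5.3/2 = 4.05 m.
Total vertical stress at mid-clay: σ_v = 19.6×1.4 + 18.2×2.65 = 75.67 kPa.
Pore pressure: u = 9.81×(4.05 − 1.1) = 28.94 kPa.
Initial effective stress: σ'_0 = σ_v − u = 75.67 − 28.94 = 46.73 kPa.
Stress increase at mid-clay by the 2:1 spreading method:
Δσ = qB/(B+z) = 133×1.6/(1.6+4.05) = 37.664 kPa
Final effective stress: σ'_f = 46.73 + 37.664 = 84.394 kPa.
σ'_f = 84.394 ≤ σ'_p = 132 kPa, so the clay remains overconsolidated and only the recompression index applies:
S_c = C_r·H/(1+e₀)·log₁₀(σ'_f/σ'_0) = 0.03×5.3/2.08×log₁₀(84.394/46.73)
    = 0.076443 × 0.25672 = 0.01962 m

S_c ≈ 19.6 mm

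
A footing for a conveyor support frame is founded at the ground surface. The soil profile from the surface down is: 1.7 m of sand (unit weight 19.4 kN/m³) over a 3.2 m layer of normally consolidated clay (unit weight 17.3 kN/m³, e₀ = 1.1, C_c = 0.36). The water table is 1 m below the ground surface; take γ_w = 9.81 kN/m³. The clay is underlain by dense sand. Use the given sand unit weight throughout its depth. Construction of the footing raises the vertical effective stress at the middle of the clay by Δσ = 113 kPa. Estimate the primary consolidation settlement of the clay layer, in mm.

S_c ≈ 328 mm

Mid-depth of clay below the ground surface: z = 1.7 + 3.2/2 = 3.3 m.
Total vertical stress at mid-clay: σ_v = 19.4×1.7 + 17.3×1.6 = 60.66 kPa.
Pore pressure: u = 9.81×(3.3 − 1) = 22.563 kPa.
Initial effective stress: σ'_0 = σ_v − u = 60.66 − 22.563 = 38.097 kPa.
Final effective stress: σ'_f = σ'_0 + Δσ = 38.097 + 113 = 151.1 kPa.
Normally consolidated clay, so the full stress increment lies on the virgin compression line:
S_c = C_c·H/(1+e₀)·log₁₀(σ'_f/σ'_0) = 0.36×3.2/(1+1.1)×log₁₀(151.1/38.097)
    = 0.54857 × 0.59837 = 0.3282 m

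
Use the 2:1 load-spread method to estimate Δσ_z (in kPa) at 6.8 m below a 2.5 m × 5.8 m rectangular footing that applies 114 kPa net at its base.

Δσ_z ≈ 14.1 kPa

By the 2:1 method the load spreads at 1 horizontal : 2 vertical, so at depth z the loaded area has grown by z in each plan dimension:
Δσ = qBL/((B+z)(L+z)) = 114×2.5×5.8/((2.5+6.8)(5.8+6.8)) = 14.107 kPa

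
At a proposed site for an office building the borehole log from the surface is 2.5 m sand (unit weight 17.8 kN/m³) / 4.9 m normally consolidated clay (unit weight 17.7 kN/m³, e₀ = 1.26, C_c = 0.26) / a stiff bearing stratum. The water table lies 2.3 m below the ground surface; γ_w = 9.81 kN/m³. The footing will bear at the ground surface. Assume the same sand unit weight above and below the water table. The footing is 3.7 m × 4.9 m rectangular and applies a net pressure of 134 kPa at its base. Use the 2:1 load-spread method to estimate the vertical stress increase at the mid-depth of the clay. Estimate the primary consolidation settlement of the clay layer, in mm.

S_c ≈ 92.8 mm

Mid-depth of clay below the ground surface: z = 2.5 + 4.9/2 = 4.95 m.
Total vertical stress at mid-clay: σ_v = 17.8×2.5 + 17.7×2.45 = 87.865 kPa.
Pore pressure: u = 9.81×(4.95 − 2.3) = 25.997 kPa.
Initial effective stress: σ'_0 = σ_v − u = 87.865 − 25.997 = 61.868 kPa.
Stress increase at mid-clay by the 2:1 spreading method:
Δσ = qBL/((B+z)(L+z)) = 134×3.7×4.9/((3.7+4.95)(4.9+4.95)) = 28.513 kPa
Final effective stress: σ'_f = σ'_0 + Δσ = 61.868 + 28.513 = 90.381 kPa.
Normally consolidated clay, so the full stress increment lies on the virgin compression line:
S_c = C_c·H/(1+e₀)·log₁₀(σ'_f/σ'_0) = 0.26×4.9/(1+1.26)×log₁₀(90.381/61.868)
    = 0.56372 × 0.16461 = 0.09279 m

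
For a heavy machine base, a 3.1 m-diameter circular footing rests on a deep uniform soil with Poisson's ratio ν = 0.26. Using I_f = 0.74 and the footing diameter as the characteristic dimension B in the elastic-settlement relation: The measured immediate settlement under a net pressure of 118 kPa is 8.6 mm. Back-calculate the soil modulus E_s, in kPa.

E_s ≈ 29300 kPa

S_e = q·B·(1−ν²)/E_s · I_f  ⇒  E_s = q·B·(1−ν²)·I_f / S_e.
E_s = 118 × 3.1 × 0.9324 × 0.74 / 0.0086 = 29350 kPa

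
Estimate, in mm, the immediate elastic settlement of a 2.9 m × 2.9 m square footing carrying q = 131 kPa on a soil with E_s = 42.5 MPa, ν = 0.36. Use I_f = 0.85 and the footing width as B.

Immediate (elastic) settlement: S_e = q·B·(1−ν²)/E_s · I_f.
E_s = 42.5 MPa = 42500 kPa.
S_e = 131 × 2.9 × (1 − 0.36²) / 42500 × 0.85
    = 131 × 2.9 × 0.8704 / 42500 × 0.85
    = 0.006613 m = 6.613 mm

S_e ≈ 6.61 mm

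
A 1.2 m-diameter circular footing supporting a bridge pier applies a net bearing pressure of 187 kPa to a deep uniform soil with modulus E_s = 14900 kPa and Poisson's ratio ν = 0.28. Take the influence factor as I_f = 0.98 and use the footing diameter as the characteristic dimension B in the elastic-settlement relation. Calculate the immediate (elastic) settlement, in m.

Immediate (elastic) settlement: S_e = q·B·(1−ν²)/E_s · I_f.
S_e = 187 × 1.2 × (1 − 0.28²) / 14900 × 0.98
    = 187 × 1.2 × 0.9216 / 14900 × 0.98
    = 0.0136 m

S_e ≈ 0.0136 m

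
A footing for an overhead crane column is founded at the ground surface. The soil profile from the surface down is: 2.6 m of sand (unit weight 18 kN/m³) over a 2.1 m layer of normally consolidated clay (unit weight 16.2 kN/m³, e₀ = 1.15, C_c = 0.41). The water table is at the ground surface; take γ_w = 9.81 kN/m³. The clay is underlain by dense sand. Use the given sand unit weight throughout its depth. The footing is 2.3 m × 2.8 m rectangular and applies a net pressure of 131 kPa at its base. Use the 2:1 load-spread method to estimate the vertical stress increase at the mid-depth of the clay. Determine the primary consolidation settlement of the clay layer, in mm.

S_c ≈ 101 mm

Mid-depth of clay below the ground surface: z = 2.6 + 2.1/2 = 3.65 m.
Total vertical stress at mid-clay: σ_v = 18×2.6 + 16.2×1.05 = 63.81 kPa.
Pore pressure: u = 9.81×(3.65 − 0) = 35.806 kPa.
Initial effective stress: σ'_0 = σ_v − u = 63.81 − 35.806 = 28.004 kPa.
Stress increase at mid-clay by the 2:1 spreading method:
Δσ = qBL/((B+z)(L+z)) = 131×2.3×2.8/((2.3+3.65)(2.8+3.65)) = 21.983 kPa
Final effective stress: σ'_f = σ'_0 + Δσ = 28.004 + 21.983 = 49.987 kPa.
Normally consolidated clay, so the full stress increment lies on the virgin compression line:
S_c = C_c·H/(1+e₀)·log₁₀(σ'_f/σ'_0) = 0.41×2.1/(1+1.15)×log₁₀(49.987/28.004)
    = 0.40047 × 0.25164 = 0.1008 m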